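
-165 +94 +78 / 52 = -139 / 2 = -69.50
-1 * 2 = -2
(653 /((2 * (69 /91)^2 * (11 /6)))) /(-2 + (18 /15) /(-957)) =-112012355 /723672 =-154.78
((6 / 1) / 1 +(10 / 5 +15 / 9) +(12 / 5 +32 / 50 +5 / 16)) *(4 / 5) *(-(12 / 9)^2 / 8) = -15623 / 6750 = -2.31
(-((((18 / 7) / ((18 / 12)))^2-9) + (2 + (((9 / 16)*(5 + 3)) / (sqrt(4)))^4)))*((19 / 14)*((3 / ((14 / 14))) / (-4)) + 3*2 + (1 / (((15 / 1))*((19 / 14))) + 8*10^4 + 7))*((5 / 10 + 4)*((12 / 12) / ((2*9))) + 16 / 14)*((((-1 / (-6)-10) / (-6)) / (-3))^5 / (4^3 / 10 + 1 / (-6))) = 291902907238531072954535 / 15557942177848885248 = 18762.31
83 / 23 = 3.61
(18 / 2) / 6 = 1.50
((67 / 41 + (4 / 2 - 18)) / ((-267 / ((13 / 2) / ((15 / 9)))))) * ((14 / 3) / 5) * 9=160797 / 91225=1.76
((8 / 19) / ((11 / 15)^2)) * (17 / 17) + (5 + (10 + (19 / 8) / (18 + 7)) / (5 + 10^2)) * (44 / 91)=1188784497 / 366115750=3.25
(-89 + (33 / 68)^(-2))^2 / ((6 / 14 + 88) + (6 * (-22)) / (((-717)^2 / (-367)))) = 3406191116960023 / 41976358862031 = 81.15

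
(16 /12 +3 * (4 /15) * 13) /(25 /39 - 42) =-2288 /8065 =-0.28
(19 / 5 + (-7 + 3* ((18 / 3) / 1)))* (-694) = -51356 / 5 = -10271.20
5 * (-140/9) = -700/9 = -77.78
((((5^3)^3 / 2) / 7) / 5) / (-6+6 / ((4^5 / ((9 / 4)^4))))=-25600000000 / 5367243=-4769.67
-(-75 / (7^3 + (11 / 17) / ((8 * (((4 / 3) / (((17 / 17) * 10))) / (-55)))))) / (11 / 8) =163200 / 926431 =0.18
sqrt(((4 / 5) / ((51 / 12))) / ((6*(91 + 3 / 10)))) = 0.02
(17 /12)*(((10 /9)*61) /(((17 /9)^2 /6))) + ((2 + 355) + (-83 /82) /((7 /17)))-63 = 4420495 /9758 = 453.01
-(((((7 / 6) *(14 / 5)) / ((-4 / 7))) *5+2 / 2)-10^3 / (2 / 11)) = 66331 / 12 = 5527.58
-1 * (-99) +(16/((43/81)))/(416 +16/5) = 558072/5633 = 99.07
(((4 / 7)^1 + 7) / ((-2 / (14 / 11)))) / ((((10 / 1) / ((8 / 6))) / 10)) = -212 / 33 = -6.42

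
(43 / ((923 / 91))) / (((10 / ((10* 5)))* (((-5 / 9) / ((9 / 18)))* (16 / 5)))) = -13545 / 2272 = -5.96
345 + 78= 423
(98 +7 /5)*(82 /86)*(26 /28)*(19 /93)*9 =2157051 /13330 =161.82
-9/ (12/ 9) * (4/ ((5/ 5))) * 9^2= -2187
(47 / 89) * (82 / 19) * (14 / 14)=3854 / 1691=2.28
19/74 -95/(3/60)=-140581/74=-1899.74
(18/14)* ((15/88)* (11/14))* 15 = 2025/784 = 2.58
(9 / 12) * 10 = 15 / 2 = 7.50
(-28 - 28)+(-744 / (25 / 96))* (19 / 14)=-688328 / 175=-3933.30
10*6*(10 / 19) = 600 / 19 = 31.58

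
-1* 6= -6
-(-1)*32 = 32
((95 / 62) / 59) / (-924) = -95 / 3379992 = -0.00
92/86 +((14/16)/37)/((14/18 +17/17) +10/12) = 322685/299108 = 1.08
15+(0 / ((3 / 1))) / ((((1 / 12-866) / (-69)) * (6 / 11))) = 15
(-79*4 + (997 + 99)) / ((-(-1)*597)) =260 / 199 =1.31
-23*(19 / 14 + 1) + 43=-157 / 14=-11.21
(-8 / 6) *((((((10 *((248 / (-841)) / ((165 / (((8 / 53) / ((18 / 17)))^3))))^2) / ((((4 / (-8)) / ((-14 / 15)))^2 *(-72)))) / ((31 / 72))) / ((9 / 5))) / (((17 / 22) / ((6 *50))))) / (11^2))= 578951601138434048 / 8083656480136904605772163891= 0.00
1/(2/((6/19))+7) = 0.08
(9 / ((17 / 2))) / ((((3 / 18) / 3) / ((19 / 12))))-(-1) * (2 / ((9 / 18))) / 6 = 1573 / 51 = 30.84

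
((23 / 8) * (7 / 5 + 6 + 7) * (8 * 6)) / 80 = 621 / 25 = 24.84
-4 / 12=-1 / 3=-0.33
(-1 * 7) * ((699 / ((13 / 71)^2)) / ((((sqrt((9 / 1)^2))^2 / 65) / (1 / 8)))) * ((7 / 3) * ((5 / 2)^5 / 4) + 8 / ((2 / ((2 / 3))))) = -313787706715 / 359424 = -873029.37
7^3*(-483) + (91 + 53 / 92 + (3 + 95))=-15224107 / 92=-165479.42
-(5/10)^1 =-1/2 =-0.50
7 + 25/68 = 501/68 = 7.37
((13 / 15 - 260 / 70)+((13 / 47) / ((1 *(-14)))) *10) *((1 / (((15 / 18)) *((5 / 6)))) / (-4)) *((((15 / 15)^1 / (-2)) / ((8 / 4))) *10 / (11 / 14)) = -45084 / 12925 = -3.49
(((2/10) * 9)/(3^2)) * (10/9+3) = 37/45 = 0.82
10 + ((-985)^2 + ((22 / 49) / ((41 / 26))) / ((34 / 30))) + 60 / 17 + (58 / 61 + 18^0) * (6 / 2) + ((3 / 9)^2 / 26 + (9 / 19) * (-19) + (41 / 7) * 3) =472998363607957 / 487499922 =970253.21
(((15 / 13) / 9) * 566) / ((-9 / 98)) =-277340 / 351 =-790.14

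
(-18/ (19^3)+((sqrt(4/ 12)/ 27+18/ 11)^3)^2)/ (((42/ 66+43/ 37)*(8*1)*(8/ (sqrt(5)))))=18588162325165*sqrt(15)/ 2460484452596544+90509856044895563309101*sqrt(5)/ 541329422708897586314496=0.40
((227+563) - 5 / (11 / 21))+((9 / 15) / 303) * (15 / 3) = 867096 / 1111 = 780.46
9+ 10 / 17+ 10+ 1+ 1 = 367 / 17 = 21.59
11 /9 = 1.22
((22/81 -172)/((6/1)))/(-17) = 6955/4131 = 1.68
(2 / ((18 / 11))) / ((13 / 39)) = 11 / 3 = 3.67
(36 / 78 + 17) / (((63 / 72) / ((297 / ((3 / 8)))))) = 1438272 / 91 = 15805.19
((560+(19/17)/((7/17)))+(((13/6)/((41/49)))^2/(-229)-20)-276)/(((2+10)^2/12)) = 25870351805/1164085776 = 22.22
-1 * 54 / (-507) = 18 / 169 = 0.11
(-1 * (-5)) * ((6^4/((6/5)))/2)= 2700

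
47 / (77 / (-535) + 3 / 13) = 326885 / 604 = 541.20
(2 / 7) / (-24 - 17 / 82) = -164 / 13895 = -0.01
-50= -50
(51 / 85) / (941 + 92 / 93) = 279 / 438025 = 0.00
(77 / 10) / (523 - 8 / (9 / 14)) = 693 / 45950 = 0.02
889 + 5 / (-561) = 498724 / 561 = 888.99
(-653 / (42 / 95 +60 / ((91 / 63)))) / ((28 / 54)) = -7258095 / 241948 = -30.00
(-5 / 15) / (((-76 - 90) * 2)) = 1 / 996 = 0.00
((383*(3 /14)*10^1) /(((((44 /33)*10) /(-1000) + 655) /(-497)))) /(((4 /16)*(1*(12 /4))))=-10197375 /12281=-830.34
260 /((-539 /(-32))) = 8320 /539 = 15.44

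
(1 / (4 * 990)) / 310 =1 / 1227600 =0.00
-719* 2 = -1438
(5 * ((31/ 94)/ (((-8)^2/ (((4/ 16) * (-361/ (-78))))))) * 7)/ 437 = 20615/ 43170816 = 0.00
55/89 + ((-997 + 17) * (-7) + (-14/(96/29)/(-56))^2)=90035971169/13123584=6860.62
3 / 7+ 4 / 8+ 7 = 111 / 14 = 7.93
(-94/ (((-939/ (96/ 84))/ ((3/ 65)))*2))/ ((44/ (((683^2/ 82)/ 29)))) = 21924983/ 1862645785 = 0.01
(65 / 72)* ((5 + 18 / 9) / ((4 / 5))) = 2275 / 288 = 7.90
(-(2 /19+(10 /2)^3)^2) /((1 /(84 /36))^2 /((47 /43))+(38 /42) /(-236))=-9212670937596 /96655945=-95314.06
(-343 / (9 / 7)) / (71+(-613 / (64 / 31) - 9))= 153664 / 135315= 1.14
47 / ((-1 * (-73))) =47 / 73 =0.64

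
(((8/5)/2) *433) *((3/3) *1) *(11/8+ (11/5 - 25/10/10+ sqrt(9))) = 109549/50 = 2190.98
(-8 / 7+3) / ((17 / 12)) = 156 / 119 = 1.31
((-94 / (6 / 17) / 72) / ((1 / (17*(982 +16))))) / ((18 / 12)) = -6777917 / 162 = -41838.99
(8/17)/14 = 4/119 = 0.03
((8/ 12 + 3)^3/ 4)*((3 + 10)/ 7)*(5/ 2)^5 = 2235.11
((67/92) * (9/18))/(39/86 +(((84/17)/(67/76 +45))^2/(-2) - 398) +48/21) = -70866834793447/76926534855398836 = -0.00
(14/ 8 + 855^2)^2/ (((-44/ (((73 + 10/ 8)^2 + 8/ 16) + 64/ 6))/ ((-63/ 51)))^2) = 29458352095762416432041569/ 2291728384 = 12854207462555220.69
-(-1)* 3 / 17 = 3 / 17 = 0.18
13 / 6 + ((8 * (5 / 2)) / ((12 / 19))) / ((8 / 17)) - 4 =65.46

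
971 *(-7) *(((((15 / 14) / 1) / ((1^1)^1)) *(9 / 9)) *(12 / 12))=-14565 / 2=-7282.50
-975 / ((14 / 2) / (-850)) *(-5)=-4143750 / 7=-591964.29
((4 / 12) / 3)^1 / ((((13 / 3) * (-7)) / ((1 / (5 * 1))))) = -1 / 1365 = -0.00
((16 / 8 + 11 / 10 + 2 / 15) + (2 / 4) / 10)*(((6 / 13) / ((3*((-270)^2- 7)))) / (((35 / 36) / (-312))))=-28368 / 12756275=-0.00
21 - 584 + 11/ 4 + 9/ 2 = -2223/ 4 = -555.75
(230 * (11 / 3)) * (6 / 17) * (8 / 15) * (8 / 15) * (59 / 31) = 3821312 / 23715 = 161.13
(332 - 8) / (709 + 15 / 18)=1944 / 4259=0.46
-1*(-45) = 45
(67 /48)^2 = 4489 /2304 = 1.95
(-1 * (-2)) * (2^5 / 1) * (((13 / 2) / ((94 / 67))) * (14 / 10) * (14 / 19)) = 1365728 / 4465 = 305.87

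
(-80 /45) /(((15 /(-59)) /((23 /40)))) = 2714 /675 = 4.02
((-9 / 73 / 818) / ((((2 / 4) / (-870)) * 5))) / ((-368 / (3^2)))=-7047 / 5493688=-0.00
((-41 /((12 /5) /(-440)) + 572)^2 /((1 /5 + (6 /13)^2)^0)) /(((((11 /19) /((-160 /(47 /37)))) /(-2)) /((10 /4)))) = 30105719670400 /423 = 71171914114.42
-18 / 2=-9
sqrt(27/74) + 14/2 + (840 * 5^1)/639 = 3 * sqrt(222)/74 + 2891/213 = 14.18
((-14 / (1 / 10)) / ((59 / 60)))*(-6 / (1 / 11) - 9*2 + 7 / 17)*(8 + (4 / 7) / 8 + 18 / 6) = 132153000 / 1003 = 131757.73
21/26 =0.81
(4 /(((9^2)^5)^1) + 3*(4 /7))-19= -421900912493 /24407490807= -17.29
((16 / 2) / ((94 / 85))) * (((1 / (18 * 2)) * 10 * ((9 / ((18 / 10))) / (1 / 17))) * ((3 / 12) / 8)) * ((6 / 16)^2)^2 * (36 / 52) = 2926125 / 40042496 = 0.07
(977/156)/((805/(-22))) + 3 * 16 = 47.83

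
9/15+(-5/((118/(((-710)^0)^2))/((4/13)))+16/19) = 104129/72865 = 1.43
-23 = -23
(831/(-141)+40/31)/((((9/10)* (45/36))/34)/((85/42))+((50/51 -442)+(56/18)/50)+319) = 3488981400/92422940239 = 0.04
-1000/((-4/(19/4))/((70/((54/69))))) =1911875/18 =106215.28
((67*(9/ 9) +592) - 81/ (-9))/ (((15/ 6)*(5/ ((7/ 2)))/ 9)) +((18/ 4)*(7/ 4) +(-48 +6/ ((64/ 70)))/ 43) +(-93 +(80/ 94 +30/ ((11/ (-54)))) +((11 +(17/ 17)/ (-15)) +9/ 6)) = 39036293437/ 26677200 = 1463.28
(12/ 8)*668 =1002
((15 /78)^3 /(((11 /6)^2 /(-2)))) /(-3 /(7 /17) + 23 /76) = 119700 /197516891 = 0.00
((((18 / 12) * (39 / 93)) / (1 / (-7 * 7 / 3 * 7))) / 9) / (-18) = 4459 / 10044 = 0.44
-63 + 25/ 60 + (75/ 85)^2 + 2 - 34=-325315/ 3468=-93.80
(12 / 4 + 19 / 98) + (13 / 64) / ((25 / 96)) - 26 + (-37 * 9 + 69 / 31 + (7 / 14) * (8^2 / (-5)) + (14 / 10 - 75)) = -16435592 / 37975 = -432.80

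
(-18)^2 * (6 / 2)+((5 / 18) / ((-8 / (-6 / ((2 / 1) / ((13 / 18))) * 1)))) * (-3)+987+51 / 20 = 2824307 / 1440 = 1961.32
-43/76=-0.57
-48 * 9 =-432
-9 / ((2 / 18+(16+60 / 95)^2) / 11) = -321651 / 899065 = -0.36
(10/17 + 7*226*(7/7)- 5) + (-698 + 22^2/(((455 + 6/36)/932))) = 86847619/46427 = 1870.63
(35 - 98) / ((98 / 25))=-225 / 14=-16.07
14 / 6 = 7 / 3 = 2.33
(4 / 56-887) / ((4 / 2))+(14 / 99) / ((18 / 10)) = -443.39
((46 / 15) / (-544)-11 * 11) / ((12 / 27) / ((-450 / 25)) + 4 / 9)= -13329981 / 46240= -288.28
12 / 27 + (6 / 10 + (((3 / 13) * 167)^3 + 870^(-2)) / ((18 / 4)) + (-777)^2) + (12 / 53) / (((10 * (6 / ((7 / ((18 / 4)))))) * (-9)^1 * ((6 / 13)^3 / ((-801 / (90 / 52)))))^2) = 8662587212566557385773493 / 14051437082690670000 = 616491.19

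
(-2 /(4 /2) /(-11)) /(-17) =-1 /187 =-0.01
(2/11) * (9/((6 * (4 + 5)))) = 1/33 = 0.03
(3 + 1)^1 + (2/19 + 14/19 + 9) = 263/19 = 13.84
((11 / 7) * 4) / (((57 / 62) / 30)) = 27280 / 133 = 205.11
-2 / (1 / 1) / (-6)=1 / 3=0.33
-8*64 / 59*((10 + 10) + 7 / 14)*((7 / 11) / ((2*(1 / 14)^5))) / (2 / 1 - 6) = 4939375616 / 649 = 7610748.25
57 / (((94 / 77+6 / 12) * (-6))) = -1463 / 265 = -5.52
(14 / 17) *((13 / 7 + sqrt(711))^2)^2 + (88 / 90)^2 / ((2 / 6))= 10922496 *sqrt(79) / 833 + 1686311446616 / 3935925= 544985.09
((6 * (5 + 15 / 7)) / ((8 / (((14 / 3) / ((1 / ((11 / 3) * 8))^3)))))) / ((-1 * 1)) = -17036800 / 27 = -630992.59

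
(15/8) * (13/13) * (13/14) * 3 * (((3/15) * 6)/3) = 117/56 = 2.09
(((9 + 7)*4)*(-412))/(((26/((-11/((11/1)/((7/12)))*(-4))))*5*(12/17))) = -392224/585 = -670.47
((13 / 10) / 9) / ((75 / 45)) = 13 / 150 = 0.09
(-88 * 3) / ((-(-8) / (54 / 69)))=-594 / 23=-25.83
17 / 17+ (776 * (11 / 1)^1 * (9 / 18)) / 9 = 4277 / 9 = 475.22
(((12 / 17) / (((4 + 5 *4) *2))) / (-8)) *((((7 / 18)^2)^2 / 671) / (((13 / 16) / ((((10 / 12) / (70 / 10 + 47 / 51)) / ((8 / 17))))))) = -204085 / 11838242617344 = -0.00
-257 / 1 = -257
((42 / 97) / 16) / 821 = 21 / 637096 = 0.00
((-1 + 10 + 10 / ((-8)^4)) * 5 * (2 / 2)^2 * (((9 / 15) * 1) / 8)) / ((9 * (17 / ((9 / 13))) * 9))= 18437 / 10862592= 0.00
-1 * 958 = -958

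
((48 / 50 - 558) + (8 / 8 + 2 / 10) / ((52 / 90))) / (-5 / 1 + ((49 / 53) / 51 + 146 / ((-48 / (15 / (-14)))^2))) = 12230931589632 / 108193160725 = 113.05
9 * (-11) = -99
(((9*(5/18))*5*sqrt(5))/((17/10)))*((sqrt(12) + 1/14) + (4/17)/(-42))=5875*sqrt(5)/12138 + 250*sqrt(15)/17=58.04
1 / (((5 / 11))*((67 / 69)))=759 / 335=2.27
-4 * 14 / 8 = -7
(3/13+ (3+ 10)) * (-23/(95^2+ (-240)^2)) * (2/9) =-7912/7795125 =-0.00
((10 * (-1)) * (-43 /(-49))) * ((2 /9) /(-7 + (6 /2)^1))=215 /441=0.49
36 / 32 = 9 / 8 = 1.12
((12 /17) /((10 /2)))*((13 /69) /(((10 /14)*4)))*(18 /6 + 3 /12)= 1183 /39100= 0.03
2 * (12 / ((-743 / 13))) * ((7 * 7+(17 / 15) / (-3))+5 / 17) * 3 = -3891784 / 63155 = -61.62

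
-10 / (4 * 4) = -5 / 8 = -0.62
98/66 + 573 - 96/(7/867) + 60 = -2600090/231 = -11255.80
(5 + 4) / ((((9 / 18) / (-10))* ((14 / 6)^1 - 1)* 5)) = -27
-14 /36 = -7 /18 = -0.39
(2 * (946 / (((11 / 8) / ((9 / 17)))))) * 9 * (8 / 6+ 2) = 371520 / 17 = 21854.12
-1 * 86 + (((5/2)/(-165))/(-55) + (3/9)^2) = -85.89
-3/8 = -0.38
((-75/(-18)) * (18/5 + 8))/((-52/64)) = -2320/39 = -59.49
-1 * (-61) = 61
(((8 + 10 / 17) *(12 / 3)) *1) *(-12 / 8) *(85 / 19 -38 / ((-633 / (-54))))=-4326564 / 68153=-63.48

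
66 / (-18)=-3.67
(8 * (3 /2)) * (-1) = -12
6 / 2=3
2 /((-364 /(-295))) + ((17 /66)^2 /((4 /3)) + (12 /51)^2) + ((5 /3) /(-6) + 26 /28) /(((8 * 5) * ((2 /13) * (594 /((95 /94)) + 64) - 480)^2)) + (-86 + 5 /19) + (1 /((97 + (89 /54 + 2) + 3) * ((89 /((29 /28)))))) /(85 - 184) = -1381591885527930790375995925 /16445399868231797086880256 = -84.01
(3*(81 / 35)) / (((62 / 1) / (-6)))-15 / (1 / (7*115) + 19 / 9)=-129068991 / 16604840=-7.77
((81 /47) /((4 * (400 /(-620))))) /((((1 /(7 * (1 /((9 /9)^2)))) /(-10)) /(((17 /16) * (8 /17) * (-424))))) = -931581 /94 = -9910.44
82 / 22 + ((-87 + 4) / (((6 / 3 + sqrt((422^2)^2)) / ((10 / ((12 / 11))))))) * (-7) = 44160661 / 11753676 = 3.76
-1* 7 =-7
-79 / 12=-6.58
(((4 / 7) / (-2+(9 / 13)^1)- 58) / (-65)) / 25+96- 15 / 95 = 352268001 / 3674125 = 95.88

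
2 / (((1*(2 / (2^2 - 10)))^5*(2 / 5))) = -1215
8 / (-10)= -4 / 5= -0.80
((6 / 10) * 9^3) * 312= 682344 / 5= 136468.80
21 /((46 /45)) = 945 /46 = 20.54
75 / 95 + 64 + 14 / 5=6421 / 95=67.59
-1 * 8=-8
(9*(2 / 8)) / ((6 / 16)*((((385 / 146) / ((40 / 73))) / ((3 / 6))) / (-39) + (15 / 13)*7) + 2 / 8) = 1872 / 2651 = 0.71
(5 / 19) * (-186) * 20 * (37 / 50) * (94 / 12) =-107818 / 19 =-5674.63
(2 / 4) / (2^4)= 1 / 32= 0.03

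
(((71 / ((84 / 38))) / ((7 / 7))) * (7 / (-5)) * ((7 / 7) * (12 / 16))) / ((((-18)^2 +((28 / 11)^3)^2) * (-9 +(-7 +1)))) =2389835789 / 633525640800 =0.00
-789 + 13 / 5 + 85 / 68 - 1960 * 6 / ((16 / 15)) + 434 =-227523 / 20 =-11376.15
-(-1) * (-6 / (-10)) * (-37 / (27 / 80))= -592 / 9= -65.78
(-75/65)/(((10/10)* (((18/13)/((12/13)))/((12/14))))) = -60/91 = -0.66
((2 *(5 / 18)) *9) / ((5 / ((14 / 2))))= 7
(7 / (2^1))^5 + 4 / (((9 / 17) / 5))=162143 / 288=563.00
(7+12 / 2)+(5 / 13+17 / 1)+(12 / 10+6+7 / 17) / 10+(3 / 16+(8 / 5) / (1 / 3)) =3194183 / 88400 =36.13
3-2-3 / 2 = -1 / 2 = -0.50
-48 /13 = -3.69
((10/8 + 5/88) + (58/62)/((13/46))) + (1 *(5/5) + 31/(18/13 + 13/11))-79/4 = -26733259/13015288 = -2.05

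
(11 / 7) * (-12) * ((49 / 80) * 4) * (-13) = 3003 / 5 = 600.60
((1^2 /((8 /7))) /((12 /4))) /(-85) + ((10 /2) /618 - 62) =-13026461 /210120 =-62.00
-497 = -497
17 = 17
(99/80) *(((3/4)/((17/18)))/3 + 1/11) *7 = 8379/2720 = 3.08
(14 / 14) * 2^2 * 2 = 8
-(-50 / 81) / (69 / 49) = 2450 / 5589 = 0.44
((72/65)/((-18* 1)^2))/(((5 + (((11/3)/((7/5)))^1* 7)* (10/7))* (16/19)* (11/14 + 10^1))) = 931/77145900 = 0.00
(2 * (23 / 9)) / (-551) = -46 / 4959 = -0.01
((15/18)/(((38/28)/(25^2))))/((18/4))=43750/513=85.28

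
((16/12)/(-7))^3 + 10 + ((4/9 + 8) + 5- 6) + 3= 189272/9261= 20.44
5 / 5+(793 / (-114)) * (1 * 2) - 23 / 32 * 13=-40595 / 1824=-22.26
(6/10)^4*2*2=324/625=0.52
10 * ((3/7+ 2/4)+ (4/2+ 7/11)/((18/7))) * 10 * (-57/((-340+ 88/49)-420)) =14.69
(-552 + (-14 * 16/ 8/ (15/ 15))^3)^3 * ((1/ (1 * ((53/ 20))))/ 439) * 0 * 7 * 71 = 0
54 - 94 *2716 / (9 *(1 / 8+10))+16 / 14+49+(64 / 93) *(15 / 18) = -2696.97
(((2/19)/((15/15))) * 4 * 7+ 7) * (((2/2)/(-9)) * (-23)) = 483/19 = 25.42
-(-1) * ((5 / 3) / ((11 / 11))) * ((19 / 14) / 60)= 19 / 504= 0.04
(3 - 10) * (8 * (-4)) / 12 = 18.67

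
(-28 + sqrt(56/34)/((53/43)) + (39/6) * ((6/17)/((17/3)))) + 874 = 86 * sqrt(119)/901 + 244611/289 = 847.45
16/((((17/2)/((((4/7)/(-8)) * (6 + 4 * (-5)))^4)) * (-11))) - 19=-3585/187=-19.17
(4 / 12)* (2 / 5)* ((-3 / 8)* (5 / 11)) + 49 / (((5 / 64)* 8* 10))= 8599 / 1100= 7.82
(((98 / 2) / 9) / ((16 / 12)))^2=2401 / 144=16.67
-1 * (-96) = 96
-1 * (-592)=592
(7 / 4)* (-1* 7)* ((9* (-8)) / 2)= 441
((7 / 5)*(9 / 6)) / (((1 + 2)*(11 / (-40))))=-28 / 11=-2.55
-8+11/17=-7.35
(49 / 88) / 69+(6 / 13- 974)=-76846595 / 78936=-973.53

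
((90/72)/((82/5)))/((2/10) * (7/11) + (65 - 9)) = 0.00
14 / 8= 7 / 4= 1.75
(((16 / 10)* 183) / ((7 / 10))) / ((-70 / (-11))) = 65.73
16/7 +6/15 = 94/35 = 2.69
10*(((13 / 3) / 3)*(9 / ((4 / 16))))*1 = 520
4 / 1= 4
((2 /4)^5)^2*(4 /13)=1 /3328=0.00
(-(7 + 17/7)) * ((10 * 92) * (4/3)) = -80960/7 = -11565.71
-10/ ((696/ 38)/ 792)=-12540/ 29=-432.41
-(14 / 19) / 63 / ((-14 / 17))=17 / 1197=0.01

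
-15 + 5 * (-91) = -470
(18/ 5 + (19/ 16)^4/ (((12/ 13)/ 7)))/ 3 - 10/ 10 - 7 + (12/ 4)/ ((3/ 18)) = 191416631/ 11796480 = 16.23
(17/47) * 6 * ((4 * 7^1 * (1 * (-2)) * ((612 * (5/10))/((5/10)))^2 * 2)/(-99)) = 475421184/517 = 919576.76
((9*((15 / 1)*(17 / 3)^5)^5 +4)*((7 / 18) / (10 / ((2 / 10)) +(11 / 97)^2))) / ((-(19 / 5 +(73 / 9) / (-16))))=-47508854157437853235512116372791505596120 / 432254276069178249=-109909506481861861393460.80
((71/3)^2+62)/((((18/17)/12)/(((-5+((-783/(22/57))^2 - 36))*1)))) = 17235965361001/594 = 29016776702.02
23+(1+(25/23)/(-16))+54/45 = 46243/1840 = 25.13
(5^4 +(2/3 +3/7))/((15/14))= 584.36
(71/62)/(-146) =-71/9052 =-0.01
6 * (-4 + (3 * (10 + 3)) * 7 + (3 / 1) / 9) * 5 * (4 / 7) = 32320 / 7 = 4617.14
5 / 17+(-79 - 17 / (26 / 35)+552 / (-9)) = -216037 / 1326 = -162.92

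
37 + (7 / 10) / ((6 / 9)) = 761 / 20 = 38.05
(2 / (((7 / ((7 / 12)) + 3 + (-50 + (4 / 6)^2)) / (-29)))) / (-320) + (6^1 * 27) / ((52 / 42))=84638367 / 646880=130.84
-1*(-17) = 17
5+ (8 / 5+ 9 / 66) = 6.74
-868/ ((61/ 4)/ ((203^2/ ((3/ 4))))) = -3127380.28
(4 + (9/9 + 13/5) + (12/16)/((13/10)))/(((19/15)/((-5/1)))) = -15945/494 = -32.28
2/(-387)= -2/387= -0.01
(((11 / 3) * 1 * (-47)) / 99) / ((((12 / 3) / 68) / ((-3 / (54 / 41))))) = 32759 / 486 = 67.41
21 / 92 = 0.23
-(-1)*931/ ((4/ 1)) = 931/ 4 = 232.75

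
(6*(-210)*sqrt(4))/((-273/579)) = 69480/13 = 5344.62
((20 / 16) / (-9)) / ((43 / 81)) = -45 / 172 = -0.26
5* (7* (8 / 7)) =40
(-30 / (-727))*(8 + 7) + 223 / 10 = 166621 / 7270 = 22.92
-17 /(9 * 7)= -17 /63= -0.27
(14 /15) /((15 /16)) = 224 /225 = 1.00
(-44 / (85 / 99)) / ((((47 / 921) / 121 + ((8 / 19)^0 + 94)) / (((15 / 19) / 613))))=-728155494 / 1048101964529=-0.00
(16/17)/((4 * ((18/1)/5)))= 10/153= 0.07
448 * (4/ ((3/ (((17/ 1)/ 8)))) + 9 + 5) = 22624/ 3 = 7541.33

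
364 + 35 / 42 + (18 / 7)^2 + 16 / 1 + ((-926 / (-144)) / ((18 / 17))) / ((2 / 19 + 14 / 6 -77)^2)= 2904687690007 / 7497000000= 387.45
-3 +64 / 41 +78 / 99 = -0.65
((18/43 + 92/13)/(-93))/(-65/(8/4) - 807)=0.00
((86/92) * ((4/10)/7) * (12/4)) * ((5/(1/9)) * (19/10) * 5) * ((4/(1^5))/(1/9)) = 397062/161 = 2466.22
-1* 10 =-10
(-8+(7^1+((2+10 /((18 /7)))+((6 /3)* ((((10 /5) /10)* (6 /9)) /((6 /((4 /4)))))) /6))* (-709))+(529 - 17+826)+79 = -1044154 /135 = -7734.47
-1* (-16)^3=4096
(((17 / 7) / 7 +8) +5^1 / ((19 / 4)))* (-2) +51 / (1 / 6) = 287.20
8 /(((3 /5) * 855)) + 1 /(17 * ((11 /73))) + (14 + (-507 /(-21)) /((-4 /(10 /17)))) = 14579371 /1343034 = 10.86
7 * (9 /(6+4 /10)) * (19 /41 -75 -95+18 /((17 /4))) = -36292725 /22304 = -1627.18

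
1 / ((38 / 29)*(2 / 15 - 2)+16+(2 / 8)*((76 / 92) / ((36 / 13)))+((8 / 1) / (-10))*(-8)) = 96048 / 1923707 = 0.05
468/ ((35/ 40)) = 3744/ 7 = 534.86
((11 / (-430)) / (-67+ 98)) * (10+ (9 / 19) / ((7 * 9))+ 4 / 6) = -46849 / 5318670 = -0.01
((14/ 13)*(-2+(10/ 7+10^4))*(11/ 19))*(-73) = -5916504/ 13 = -455115.69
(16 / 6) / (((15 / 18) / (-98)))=-1568 / 5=-313.60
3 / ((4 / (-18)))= -27 / 2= -13.50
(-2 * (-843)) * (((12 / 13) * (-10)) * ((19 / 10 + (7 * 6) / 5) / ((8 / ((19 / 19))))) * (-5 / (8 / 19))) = 24746265 / 104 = 237944.86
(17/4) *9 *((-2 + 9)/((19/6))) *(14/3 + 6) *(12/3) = 68544/19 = 3607.58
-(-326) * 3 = 978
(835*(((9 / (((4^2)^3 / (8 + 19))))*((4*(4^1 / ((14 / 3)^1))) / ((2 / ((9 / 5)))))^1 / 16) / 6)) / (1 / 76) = 6939351 / 57344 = 121.01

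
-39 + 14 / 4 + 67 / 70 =-34.54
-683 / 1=-683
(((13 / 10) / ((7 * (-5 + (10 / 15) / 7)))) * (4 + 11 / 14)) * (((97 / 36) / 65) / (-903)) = 6499 / 781275600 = 0.00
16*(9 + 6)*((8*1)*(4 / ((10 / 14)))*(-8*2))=-172032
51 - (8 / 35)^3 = 2186113 / 42875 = 50.99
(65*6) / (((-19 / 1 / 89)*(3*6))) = -5785 / 57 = -101.49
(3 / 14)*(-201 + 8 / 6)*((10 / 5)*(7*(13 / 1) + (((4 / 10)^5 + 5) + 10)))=-28348274 / 3125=-9071.45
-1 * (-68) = 68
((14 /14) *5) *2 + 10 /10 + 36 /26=161 /13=12.38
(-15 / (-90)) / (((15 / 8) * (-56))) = -1 / 630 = -0.00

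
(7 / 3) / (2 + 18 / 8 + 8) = 4 / 21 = 0.19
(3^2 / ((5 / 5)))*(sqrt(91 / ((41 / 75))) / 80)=9*sqrt(11193) / 656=1.45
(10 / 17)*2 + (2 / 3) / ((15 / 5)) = 214 / 153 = 1.40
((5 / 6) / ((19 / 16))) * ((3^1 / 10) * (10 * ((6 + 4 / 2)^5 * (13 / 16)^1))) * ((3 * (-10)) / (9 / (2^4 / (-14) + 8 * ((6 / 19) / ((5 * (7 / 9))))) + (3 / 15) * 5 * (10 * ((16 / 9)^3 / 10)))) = 7639341465600 / 57371963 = 133154.61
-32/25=-1.28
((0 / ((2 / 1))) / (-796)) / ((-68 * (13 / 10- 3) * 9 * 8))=0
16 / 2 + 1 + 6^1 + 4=19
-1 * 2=-2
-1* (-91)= 91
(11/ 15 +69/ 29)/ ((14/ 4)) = 0.89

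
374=374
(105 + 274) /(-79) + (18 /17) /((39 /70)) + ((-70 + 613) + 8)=548.10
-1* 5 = -5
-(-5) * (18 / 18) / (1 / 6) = 30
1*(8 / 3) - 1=5 / 3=1.67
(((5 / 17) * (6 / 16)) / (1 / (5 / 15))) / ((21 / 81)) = 135 / 952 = 0.14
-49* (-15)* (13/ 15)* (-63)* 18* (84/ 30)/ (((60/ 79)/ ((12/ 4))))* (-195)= 7789547493/ 5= 1557909498.60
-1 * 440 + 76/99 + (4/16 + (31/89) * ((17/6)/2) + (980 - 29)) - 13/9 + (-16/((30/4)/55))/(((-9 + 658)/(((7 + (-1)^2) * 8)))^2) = 31279952729/61342182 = 509.93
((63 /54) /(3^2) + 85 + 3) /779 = 4759 /42066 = 0.11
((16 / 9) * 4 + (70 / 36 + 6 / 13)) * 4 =38.07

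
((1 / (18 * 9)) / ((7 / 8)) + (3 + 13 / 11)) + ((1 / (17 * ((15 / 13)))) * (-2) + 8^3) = 273600896 / 530145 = 516.09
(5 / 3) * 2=10 / 3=3.33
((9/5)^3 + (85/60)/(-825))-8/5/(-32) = 145537/24750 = 5.88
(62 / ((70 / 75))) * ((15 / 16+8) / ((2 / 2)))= 66495 / 112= 593.71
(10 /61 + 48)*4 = 11752 /61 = 192.66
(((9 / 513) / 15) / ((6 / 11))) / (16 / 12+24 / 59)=0.00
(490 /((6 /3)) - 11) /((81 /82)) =2132 /9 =236.89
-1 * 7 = -7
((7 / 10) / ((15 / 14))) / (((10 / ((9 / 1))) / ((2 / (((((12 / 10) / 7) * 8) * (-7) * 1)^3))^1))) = -49 / 36864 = -0.00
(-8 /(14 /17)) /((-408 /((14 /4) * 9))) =3 /4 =0.75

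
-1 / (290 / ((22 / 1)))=-0.08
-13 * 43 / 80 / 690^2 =-559 / 38088000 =-0.00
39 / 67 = 0.58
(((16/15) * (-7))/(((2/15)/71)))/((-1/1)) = 3976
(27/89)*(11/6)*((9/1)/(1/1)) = 891/178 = 5.01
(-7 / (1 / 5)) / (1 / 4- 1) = 140 / 3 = 46.67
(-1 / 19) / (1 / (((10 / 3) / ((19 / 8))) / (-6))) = 40 / 3249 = 0.01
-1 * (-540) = 540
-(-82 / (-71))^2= -6724 / 5041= -1.33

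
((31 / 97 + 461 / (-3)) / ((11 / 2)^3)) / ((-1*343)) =356992 / 132851103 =0.00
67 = 67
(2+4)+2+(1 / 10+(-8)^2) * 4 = 1322 / 5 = 264.40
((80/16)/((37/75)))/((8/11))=4125/296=13.94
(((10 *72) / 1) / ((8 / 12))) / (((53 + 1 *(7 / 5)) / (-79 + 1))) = -26325 / 17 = -1548.53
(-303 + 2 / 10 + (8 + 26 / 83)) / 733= -122212 / 304195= -0.40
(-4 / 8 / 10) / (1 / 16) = -4 / 5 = -0.80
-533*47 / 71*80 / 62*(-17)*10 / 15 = 34069360 / 6603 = 5159.68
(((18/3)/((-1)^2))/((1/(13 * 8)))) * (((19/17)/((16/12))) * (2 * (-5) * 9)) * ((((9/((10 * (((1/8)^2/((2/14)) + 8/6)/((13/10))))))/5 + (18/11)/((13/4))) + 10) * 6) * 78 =-304291131513408/1294975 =-234978382.99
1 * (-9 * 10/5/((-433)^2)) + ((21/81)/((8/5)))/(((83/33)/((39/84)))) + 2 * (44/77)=36789266989/31372159392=1.17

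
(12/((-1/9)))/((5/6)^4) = -139968/625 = -223.95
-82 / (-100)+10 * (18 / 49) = 4.49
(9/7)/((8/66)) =297/28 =10.61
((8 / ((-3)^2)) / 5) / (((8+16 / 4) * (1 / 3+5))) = 1 / 360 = 0.00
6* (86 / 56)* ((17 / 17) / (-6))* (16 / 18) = -1.37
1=1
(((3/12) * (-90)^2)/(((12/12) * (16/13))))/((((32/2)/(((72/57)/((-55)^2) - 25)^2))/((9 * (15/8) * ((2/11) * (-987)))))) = -57933898904892352797/297673784320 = -194622106.33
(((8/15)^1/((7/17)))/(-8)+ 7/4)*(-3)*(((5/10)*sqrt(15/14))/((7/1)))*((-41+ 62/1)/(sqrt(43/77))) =-2001*sqrt(14190)/24080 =-9.90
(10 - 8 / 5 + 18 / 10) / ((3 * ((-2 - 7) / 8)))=-136 / 45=-3.02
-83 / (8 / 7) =-581 / 8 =-72.62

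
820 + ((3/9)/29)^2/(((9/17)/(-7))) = 55859101/68121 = 820.00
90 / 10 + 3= 12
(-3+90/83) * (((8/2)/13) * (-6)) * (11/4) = 10494/1079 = 9.73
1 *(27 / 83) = 27 / 83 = 0.33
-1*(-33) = 33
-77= -77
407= 407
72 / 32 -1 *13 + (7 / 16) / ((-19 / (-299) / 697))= 1455553 / 304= 4788.00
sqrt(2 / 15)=sqrt(30) / 15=0.37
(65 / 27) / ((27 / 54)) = 130 / 27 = 4.81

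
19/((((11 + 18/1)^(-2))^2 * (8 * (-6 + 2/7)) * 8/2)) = -94068373/1280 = -73490.92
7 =7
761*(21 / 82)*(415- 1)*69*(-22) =-5021645706 / 41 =-122479163.56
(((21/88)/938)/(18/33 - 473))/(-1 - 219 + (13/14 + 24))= 21/7607451752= 0.00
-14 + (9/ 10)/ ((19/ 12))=-1276/ 95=-13.43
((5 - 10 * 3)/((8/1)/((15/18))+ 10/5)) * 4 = -250/29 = -8.62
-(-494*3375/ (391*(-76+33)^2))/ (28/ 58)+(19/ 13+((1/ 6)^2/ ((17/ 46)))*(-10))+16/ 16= 3840929914/ 592103421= 6.49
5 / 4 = 1.25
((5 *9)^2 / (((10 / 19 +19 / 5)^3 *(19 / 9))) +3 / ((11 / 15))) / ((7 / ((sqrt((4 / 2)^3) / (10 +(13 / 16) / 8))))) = 38465195520 *sqrt(2) / 85335492011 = 0.64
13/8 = 1.62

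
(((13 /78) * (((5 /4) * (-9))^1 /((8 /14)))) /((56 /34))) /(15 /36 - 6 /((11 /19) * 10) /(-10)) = -3.83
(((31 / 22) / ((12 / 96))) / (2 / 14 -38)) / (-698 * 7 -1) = 868 / 14245605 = 0.00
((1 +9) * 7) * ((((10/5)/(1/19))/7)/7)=380/7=54.29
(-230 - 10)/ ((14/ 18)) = -2160/ 7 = -308.57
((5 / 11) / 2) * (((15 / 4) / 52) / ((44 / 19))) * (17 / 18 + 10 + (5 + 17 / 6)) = 6175 / 46464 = 0.13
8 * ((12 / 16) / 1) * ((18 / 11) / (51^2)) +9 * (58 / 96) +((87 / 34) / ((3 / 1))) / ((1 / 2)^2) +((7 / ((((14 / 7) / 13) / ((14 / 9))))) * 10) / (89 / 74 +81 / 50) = 44326432457 / 170750448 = 259.60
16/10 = 8/5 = 1.60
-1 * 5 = -5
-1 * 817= -817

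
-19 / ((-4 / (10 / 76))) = 0.62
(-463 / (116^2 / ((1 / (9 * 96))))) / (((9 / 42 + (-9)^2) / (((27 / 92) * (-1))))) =3241 / 22520822784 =0.00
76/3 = 25.33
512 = 512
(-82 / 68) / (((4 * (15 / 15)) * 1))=-0.30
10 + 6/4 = 23/2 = 11.50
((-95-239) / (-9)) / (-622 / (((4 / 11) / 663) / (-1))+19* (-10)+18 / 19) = 12692 / 387784377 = 0.00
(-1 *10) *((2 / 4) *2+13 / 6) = -95 / 3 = -31.67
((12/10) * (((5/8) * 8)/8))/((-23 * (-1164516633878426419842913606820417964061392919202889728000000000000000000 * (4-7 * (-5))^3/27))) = 3/235376760106043061684329069864970160567944982400964883382272000000000000000000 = 0.00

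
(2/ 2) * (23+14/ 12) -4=20.17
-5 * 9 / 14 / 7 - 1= -143 / 98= -1.46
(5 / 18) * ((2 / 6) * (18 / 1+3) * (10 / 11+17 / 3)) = 7595 / 594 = 12.79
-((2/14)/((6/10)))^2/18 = -0.00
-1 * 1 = -1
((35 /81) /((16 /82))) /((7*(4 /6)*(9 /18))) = 0.95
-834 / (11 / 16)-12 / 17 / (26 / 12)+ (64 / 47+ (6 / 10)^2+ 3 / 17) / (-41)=-1213.46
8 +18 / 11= 9.64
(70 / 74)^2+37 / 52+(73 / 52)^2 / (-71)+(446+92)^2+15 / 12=76074179959119 / 262826096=289446.83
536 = 536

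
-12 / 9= -4 / 3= -1.33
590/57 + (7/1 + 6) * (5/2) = 4885/114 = 42.85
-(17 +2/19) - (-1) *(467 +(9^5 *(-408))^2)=11028057492041764/19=580424078528513.89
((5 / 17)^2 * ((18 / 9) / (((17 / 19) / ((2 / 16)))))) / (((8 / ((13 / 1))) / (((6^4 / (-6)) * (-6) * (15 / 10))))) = 1500525 / 19652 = 76.35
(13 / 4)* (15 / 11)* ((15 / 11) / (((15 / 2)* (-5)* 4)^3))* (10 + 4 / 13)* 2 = -67 / 1815000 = -0.00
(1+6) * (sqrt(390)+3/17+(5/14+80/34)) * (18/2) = 6183/34+63 * sqrt(390) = 1426.00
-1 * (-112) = 112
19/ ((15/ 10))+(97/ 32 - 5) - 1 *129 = -11357/ 96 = -118.30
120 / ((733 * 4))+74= 54272 / 733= 74.04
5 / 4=1.25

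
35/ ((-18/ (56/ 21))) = -140/ 27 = -5.19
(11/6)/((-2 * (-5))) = 11/60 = 0.18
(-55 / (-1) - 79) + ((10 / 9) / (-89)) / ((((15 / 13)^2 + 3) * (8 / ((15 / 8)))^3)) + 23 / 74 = -2494838055453 / 105315303424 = -23.69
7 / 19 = 0.37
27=27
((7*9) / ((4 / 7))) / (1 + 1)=441 / 8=55.12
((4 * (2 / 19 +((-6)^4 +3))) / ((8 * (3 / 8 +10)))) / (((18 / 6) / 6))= 197464 / 1577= 125.21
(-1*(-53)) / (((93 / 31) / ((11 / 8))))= 583 / 24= 24.29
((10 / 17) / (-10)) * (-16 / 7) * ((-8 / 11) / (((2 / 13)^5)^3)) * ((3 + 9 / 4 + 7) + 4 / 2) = -2917595901803173149 / 1340416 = -2176634643128.08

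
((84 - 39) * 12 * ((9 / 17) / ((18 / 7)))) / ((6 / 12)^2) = 7560 / 17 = 444.71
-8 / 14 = -4 / 7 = -0.57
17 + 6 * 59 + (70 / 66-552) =-5938 / 33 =-179.94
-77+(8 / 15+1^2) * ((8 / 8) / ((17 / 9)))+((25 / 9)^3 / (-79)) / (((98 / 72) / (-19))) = -1929618776 / 26651835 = -72.40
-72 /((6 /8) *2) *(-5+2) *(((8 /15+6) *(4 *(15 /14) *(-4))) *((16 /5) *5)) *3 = -774144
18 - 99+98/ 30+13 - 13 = -1166/ 15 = -77.73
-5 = -5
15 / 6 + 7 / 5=39 / 10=3.90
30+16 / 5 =166 / 5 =33.20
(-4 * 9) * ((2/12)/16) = -3/8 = -0.38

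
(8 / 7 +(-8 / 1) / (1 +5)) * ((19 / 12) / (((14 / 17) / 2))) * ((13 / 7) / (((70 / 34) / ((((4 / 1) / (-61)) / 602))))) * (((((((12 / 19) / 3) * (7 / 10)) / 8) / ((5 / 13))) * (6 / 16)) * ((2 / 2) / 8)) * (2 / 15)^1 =48841 / 2267216280000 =0.00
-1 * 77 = -77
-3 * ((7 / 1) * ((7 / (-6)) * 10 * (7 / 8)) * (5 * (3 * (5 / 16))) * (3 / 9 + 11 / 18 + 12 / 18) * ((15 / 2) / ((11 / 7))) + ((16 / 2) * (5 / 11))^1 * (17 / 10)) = 43413677 / 5632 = 7708.39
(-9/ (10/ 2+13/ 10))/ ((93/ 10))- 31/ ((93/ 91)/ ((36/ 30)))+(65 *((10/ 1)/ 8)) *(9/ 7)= 884197/ 13020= 67.91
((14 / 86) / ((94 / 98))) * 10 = 3430 / 2021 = 1.70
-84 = -84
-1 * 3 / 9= -1 / 3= -0.33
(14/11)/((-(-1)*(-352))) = -7/1936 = -0.00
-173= -173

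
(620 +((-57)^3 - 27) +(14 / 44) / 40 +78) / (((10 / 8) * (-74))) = 162379353 / 81400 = 1994.83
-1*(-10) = 10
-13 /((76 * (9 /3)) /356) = -1157 /57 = -20.30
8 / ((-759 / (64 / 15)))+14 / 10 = 15427 / 11385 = 1.36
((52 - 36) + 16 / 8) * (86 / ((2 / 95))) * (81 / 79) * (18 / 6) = 226174.56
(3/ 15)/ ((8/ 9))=9/ 40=0.22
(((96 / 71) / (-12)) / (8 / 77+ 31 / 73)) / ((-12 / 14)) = 157388 / 632823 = 0.25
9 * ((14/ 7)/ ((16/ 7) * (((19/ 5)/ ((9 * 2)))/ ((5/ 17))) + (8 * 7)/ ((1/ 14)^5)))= 14175/ 23718039692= 0.00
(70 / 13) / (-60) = -7 / 78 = -0.09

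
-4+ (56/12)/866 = -3.99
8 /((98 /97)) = 388 /49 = 7.92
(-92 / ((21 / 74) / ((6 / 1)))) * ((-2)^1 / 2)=13616 / 7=1945.14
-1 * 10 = -10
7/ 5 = 1.40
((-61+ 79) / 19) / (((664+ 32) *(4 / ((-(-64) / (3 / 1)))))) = 4 / 551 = 0.01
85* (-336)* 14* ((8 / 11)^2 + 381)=-18458613600 / 121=-152550525.62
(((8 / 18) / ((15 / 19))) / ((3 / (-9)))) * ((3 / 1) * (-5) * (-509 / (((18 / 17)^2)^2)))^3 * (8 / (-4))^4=-36495054217016299898452775 / 6025163444928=-6057106093567.96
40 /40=1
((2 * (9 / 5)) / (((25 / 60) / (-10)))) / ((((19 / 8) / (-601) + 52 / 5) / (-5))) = 1153920 / 27769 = 41.55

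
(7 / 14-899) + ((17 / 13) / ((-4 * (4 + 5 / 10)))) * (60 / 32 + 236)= -1714343 / 1872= -915.78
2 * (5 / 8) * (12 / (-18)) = -5 / 6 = -0.83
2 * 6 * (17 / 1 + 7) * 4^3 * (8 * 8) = 1179648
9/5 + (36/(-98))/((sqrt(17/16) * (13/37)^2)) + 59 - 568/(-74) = 12668/185 - 98568 * sqrt(17)/140777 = 65.59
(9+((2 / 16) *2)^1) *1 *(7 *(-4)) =-259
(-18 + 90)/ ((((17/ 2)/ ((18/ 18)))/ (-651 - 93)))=-107136/ 17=-6302.12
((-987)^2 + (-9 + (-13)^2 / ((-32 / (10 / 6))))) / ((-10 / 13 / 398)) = -48386479661 / 96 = -504025829.80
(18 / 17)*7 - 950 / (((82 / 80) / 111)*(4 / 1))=-17921334 / 697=-25712.10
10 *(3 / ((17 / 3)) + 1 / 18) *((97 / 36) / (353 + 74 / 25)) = 2170375 / 49015692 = 0.04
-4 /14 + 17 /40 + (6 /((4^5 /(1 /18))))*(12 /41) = 51203 /367360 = 0.14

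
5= 5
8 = 8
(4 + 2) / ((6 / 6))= 6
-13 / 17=-0.76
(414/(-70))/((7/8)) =-1656/245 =-6.76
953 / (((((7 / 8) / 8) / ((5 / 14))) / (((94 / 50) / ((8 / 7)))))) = 179164 / 35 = 5118.97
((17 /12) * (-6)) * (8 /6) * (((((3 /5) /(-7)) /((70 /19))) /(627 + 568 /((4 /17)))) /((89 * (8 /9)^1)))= 2907 /2652360200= 0.00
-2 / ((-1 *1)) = 2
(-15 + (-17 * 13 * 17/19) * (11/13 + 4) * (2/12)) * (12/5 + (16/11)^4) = -1670943354/1390895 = -1201.34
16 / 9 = 1.78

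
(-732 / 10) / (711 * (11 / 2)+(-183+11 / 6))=-549 / 27970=-0.02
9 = 9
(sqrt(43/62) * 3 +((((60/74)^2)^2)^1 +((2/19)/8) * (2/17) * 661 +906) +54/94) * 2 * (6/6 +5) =18 * sqrt(2666)/31 +310019251244646/28451638141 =10926.34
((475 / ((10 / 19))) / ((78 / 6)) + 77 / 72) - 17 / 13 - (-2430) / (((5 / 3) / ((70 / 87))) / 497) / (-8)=-1976351027 / 27144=-72809.87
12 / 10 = 6 / 5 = 1.20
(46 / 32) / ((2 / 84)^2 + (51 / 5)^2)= 253575 / 18352756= 0.01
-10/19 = -0.53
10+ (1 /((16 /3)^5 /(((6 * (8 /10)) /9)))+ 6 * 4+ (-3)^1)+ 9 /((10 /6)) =4771037 /131072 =36.40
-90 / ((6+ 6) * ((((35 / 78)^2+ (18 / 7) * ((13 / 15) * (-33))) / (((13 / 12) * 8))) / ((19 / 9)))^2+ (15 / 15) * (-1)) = -3073731278436000 / 6551183607817187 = -0.47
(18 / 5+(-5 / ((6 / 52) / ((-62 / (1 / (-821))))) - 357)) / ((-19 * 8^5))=33091601 / 9338880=3.54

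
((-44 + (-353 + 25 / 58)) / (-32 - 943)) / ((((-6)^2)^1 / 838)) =3212473 / 339300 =9.47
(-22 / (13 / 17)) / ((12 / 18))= -561 / 13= -43.15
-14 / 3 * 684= -3192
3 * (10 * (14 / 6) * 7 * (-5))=-2450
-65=-65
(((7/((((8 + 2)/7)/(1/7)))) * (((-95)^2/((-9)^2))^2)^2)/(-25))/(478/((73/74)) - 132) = -27120627231096875/2215700823312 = -12240.20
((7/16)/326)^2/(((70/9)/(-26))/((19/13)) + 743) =8379/3455735031808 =0.00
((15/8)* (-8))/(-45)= 1/3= 0.33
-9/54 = -1/6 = -0.17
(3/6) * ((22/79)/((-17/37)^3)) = -557183/388127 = -1.44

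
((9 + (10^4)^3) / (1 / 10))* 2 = 20000000000180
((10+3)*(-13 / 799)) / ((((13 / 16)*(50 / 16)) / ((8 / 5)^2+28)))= -1271296 / 499375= -2.55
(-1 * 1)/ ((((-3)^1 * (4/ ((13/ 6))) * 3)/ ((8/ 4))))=13/ 108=0.12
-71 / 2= -35.50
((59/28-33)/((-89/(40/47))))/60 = 865/175686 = 0.00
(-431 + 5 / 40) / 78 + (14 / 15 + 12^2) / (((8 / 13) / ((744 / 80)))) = 11360861 / 5200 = 2184.78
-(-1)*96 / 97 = 96 / 97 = 0.99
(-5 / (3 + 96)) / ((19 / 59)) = -295 / 1881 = -0.16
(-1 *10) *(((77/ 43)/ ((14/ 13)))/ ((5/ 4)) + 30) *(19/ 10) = -595.27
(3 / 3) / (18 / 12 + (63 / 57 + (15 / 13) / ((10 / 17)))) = 247 / 1128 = 0.22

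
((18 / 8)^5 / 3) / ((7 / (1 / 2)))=19683 / 14336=1.37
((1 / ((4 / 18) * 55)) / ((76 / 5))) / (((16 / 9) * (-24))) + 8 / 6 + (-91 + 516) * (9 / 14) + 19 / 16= 1239245705 / 4494336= 275.73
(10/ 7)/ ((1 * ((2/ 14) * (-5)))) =-2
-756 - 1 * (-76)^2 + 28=-6504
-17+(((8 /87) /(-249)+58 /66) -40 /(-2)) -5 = -267265 /238293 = -1.12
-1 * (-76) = 76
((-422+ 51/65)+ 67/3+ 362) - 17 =-10507/195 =-53.88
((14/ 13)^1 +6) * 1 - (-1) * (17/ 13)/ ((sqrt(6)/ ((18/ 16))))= 51 * sqrt(6)/ 208 +92/ 13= 7.68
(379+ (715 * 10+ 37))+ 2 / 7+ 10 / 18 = 476711 / 63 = 7566.84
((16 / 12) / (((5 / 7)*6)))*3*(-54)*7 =-1764 / 5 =-352.80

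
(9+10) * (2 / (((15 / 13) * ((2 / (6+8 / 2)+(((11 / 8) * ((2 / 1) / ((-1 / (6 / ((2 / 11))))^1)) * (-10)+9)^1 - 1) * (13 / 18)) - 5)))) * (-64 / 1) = -379392 / 118151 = -3.21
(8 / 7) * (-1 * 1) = -8 / 7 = -1.14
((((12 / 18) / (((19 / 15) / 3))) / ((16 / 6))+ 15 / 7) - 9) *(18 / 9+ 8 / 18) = -12221 / 798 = -15.31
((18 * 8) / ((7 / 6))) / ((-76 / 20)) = -4320 / 133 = -32.48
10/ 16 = 5/ 8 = 0.62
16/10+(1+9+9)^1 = 20.60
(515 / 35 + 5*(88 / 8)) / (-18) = -244 / 63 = -3.87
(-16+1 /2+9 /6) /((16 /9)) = -63 /8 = -7.88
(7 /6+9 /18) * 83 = 415 /3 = 138.33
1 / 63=0.02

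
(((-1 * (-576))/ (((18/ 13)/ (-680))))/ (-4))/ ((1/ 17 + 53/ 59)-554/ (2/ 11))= -70932160/ 3055181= -23.22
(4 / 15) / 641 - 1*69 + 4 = -624971 / 9615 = -65.00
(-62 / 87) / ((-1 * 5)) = 62 / 435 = 0.14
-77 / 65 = -1.18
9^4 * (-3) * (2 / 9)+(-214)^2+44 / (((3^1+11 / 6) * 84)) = 8408688 / 203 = 41422.11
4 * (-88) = -352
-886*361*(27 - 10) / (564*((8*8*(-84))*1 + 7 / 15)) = 13593455 / 7579502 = 1.79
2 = 2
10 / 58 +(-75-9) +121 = 1078 / 29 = 37.17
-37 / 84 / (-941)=37 / 79044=0.00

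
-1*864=-864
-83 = -83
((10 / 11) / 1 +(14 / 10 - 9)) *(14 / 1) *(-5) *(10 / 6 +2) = 5152 / 3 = 1717.33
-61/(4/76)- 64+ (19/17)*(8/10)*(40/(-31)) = -645129/527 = -1224.15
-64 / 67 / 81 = -64 / 5427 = -0.01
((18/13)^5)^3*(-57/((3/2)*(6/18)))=-769117030278430261248/51185893014090757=-15025.96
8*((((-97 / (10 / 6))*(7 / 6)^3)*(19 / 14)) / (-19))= 4753 / 90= 52.81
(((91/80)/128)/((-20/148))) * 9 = -30303/51200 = -0.59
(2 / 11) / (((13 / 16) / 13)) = 32 / 11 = 2.91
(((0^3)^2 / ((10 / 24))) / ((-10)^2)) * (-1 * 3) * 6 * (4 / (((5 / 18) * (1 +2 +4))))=0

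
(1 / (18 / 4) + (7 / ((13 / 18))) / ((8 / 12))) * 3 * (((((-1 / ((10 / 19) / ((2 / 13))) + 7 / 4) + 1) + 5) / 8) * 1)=3348653 / 81120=41.28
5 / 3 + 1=8 / 3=2.67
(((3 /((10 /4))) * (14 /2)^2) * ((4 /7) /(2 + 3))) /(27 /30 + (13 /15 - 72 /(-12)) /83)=83664 /12235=6.84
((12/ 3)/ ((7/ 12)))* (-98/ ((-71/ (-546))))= -366912/ 71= -5167.77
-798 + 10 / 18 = -7177 / 9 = -797.44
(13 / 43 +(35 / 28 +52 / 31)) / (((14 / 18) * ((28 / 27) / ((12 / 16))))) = 3.00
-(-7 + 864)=-857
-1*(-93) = 93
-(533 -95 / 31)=-16428 / 31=-529.94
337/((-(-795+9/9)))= 337/794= 0.42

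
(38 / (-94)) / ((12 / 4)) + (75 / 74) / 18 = -1637 / 20868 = -0.08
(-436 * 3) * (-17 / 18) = 1235.33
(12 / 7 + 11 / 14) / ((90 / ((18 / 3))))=1 / 6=0.17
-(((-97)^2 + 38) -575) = -8872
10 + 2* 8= 26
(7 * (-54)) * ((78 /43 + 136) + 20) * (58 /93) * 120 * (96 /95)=-114260170752 /25327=-4511397.75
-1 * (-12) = 12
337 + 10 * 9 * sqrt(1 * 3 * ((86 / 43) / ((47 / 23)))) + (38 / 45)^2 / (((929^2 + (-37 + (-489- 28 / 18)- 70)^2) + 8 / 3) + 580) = 90 * sqrt(6486) / 47 + 833033679869 / 2471910025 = 491.22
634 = 634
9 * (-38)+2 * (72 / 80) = -1701 / 5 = -340.20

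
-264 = -264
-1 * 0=0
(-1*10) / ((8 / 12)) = -15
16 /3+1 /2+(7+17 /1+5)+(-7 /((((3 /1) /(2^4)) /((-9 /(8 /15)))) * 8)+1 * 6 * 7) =1867 /12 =155.58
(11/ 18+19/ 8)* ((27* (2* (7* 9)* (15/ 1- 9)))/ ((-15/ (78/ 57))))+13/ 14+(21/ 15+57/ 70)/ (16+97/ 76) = -277386801/ 49894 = -5559.52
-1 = -1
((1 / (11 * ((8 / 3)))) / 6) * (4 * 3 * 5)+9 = 411 / 44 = 9.34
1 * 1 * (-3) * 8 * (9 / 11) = -216 / 11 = -19.64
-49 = -49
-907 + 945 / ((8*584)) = -4236559 / 4672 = -906.80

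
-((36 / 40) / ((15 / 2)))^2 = -9 / 625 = -0.01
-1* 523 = -523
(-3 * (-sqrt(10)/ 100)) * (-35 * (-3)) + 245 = 63 * sqrt(10)/ 20 + 245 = 254.96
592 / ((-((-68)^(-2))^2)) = -12657774592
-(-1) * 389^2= 151321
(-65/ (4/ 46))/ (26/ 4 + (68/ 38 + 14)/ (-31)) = -880555/ 7057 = -124.78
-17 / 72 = -0.24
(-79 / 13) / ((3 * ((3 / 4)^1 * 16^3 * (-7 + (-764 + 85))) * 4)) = 79 / 328753152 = 0.00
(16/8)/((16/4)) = 1/2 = 0.50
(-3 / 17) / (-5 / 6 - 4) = 18 / 493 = 0.04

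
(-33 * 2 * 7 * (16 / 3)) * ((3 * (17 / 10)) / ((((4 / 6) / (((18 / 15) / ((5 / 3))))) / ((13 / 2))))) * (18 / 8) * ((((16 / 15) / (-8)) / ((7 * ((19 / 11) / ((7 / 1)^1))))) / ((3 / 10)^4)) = 1891573.89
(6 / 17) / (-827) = -6 / 14059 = -0.00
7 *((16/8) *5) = 70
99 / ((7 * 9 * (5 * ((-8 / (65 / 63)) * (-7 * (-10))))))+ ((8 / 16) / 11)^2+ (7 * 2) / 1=418394677 / 29882160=14.00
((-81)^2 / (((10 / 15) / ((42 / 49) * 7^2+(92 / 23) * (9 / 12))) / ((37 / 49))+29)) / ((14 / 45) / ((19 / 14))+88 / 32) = 112080906900 / 1476926117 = 75.89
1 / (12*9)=1 / 108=0.01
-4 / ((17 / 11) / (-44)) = 1936 / 17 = 113.88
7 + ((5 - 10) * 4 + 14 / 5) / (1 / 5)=-79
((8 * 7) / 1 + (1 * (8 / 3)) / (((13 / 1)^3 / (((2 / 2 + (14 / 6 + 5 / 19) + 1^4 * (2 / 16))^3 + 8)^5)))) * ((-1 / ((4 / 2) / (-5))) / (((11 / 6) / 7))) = 91371352834342241844309877396144732072066417015 / 10538415998705623683335358103162340769792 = 8670311.82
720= 720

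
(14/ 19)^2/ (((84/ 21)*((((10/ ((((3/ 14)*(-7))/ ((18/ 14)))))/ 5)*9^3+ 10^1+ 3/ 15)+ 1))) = -1715/ 15648628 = -0.00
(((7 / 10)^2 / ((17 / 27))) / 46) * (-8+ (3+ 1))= -1323 / 19550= -0.07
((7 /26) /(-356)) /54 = -7 /499824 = -0.00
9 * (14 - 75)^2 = 33489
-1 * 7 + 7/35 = -34/5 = -6.80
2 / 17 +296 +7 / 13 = 65561 / 221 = 296.66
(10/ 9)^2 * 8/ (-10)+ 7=487/ 81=6.01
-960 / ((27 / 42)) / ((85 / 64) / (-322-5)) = 367676.24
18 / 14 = 1.29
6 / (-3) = -2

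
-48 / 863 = -0.06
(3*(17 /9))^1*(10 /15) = 34 /9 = 3.78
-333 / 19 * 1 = -333 / 19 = -17.53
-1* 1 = -1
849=849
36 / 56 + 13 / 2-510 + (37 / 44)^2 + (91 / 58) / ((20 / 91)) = -972716851 / 1965040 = -495.01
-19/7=-2.71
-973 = -973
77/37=2.08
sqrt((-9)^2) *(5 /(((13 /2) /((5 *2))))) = 900 /13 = 69.23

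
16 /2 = 8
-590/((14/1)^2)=-295/98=-3.01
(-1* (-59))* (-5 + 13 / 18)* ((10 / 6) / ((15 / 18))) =-4543 / 9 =-504.78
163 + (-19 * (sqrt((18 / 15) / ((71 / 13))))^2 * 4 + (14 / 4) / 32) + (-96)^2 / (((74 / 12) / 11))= 13942655081 / 840640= 16585.76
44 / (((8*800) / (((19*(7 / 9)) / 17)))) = 1463 / 244800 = 0.01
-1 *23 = -23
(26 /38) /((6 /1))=13 /114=0.11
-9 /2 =-4.50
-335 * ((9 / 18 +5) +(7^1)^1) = -8375 / 2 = -4187.50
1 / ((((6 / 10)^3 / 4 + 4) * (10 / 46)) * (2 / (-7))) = -8050 / 2027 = -3.97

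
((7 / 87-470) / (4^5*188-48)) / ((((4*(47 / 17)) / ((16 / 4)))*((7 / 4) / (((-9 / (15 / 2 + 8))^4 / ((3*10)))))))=-1013326038 / 529956472169845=-0.00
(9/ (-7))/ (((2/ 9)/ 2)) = -81/ 7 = -11.57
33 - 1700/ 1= -1667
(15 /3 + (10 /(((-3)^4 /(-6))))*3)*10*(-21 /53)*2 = -3500 /159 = -22.01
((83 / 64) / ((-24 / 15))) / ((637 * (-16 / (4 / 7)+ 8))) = 83 / 1304576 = 0.00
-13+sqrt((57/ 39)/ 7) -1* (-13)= sqrt(1729)/ 91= 0.46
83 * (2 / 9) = 166 / 9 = 18.44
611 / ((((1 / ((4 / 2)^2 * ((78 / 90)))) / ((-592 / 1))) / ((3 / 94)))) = -40019.20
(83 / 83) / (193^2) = 1 / 37249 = 0.00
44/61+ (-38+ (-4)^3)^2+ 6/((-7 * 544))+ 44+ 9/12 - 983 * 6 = 528625901/116144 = 4551.47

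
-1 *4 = -4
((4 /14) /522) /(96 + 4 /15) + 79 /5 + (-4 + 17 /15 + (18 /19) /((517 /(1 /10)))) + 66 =179434734377 /2273238660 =78.93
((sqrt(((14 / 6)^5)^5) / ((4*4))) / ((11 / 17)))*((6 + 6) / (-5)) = -235301882417*sqrt(21) / 116917020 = -9222.68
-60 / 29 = -2.07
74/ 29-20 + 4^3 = 1350/ 29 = 46.55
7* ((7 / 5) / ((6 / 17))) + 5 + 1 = 1013 / 30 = 33.77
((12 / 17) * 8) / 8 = 12 / 17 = 0.71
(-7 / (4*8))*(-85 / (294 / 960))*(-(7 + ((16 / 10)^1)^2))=-4063 / 7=-580.43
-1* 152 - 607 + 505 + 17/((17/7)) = -247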